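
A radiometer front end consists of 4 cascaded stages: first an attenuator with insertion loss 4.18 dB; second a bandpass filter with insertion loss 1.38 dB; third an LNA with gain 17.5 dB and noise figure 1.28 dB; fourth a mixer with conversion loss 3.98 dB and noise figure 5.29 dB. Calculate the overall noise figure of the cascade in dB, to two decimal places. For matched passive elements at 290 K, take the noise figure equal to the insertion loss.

6.97 dB

Convert to linear (a loss of L dB is a gain of −L dB): F_i = 10^(NF_i/10), G_i = 10^(G_i,dB/10)
  Stage 1: F_1 = 10^(4.18/10) = 2.618, G_1 = 10^(−4.18/10) = 0.3819
  Stage 2: F_2 = 10^(1.38/10) = 1.374, G_2 = 10^(−1.38/10) = 0.7278
  Stage 3: F_3 = 10^(1.28/10) = 1.343, G_3 = 10^(17.5/10) = 56.23
  Stage 4: F_4 = 10^(5.29/10) = 3.381, G_4 = 10^(−3.98/10) = 0.3999
Friis cascade:
  F = 2.618 + (1.374 − 1)/0.3819 + (1.343 − 1)/0.2780 + (3.381 − 1)/15.63 = 4.983
NF = 10 log₁₀(4.983) = 6.97 dB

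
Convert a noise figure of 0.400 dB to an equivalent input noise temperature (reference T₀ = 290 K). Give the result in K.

28.0 K

F = 10^(0.400/10) = 1.09648
T_e = (F − 1)·T₀ = (1.09648 − 1) × 290 = 28.0 K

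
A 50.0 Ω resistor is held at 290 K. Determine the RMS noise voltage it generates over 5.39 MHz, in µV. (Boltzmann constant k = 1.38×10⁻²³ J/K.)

V_n = √(4kTRB)
4kTRB = 4 × 1.38×10⁻²³ × 290 × 5.00×10¹ × 5.39×10⁶ = 4.31×10⁻¹² V²
V_n = √(4.31×10⁻¹²) = 2.08×10⁻⁶ V = 2.08 µV

2.08 µV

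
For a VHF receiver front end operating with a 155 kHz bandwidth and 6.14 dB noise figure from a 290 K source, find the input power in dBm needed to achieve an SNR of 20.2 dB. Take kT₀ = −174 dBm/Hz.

Sensitivity = −174 + 10 log₁₀(B) + NF + SNR_min
= −174 + 51.9 + 6.14 + 20.2
= −95.76 dBm → −95.8 dBm

−95.8 dBm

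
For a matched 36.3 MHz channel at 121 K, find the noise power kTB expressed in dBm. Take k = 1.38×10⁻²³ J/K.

P_n = kTB = 1.38×10⁻²³ × 121 × 3.63×10⁷ = 6.06×10⁻¹⁴ W
In dBm: 10 log₁₀(6.06×10⁻¹⁴ / 10⁻³) = −102.2 dBm

−102.2 dBm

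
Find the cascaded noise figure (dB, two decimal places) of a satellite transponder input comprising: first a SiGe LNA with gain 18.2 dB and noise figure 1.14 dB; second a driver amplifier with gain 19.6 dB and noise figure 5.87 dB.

Convert to linear (a loss of L dB is a gain of −L dB): F_i = 10^(NF_i/10), G_i = 10^(G_i,dB/10)
  Stage 1: F_1 = 10^(1.14/10) = 1.300, G_1 = 10^(18.2/10) = 66.07
  Stage 2: F_2 = 10^(5.87/10) = 3.864, G_2 = 10^(19.6/10) = 91.20
Friis cascade:
  F = 1.300 + (3.864 − 1)/66.07 = 1.344
NF = 10 log₁₀(1.344) = 1.28 dB

1.28 dB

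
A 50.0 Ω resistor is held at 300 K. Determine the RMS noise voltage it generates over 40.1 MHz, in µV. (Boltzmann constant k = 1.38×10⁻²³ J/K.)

5.76 µV

V_n = √(4kTRB)
4kTRB = 4 × 1.38×10⁻²³ × 300 × 5.00×10¹ × 4.01×10⁷ = 3.32×10⁻¹¹ V²
V_n = √(3.32×10⁻¹¹) = 5.76×10⁻⁶ V = 5.76 µV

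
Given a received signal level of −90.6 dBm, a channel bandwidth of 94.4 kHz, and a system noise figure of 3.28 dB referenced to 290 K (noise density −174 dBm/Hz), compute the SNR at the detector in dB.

Noise floor: N = −174 + 10 log₁₀(B) + NF
10 log₁₀(9.44×10⁴) = 49.75 dB
N = −174 + 49.75 + 3.28 = −120.97 dBm
SNR = P_sig − N = −90.6 − (−120.97) = 30.37 dB → 30.4 dB

30.4 dB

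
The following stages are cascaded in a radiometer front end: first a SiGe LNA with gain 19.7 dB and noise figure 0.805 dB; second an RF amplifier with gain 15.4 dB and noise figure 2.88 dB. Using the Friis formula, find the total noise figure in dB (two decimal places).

Convert to linear (a loss of L dB is a gain of −L dB): F_i = 10^(NF_i/10), G_i = 10^(G_i,dB/10)
  Stage 1: F_1 = 10^(0.805/10) = 1.204, G_1 = 10^(19.7/10) = 93.33
  Stage 2: F_2 = 10^(2.88/10) = 1.941, G_2 = 10^(15.4/10) = 34.67
Friis cascade:
  F = 1.204 + (1.941 − 1)/93.33 = 1.214
NF = 10 log₁₀(1.214) = 0.84 dB

0.84 dB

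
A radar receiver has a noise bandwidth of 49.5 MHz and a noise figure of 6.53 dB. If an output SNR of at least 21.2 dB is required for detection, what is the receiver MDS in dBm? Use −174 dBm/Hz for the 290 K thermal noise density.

Sensitivity = −174 + 10 log₁₀(B) + NF + SNR_min
= −174 + 76.95 + 6.53 + 21.2
= −69.32 dBm → −69.3 dBm

−69.3 dBm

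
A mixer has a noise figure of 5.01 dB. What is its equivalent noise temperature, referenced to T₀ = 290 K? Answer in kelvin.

629 K

F = 10^(5.01/10) = 3.16957
T_e = (F − 1)·T₀ = (3.16957 − 1) × 290 = 629 K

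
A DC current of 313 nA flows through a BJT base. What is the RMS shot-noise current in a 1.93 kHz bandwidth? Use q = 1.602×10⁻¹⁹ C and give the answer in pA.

I_n = √(2qI·B)
2qI·B = 2 × 1.602×10⁻¹⁹ × 3.13×10⁻⁷ × 1.93×10³ = 1.94×10⁻²² A²
I_n = √(1.94×10⁻²²) = 1.39×10⁻¹¹ A = 13.9 pA

13.9 pA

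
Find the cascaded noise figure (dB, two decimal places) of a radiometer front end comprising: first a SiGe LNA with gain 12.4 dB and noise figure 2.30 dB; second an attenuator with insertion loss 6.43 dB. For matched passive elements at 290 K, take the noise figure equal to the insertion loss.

2.77 dB

Convert to linear (a loss of L dB is a gain of −L dB): F_i = 10^(NF_i/10), G_i = 10^(G_i,dB/10)
  Stage 1: F_1 = 10^(2.30/10) = 1.698, G_1 = 10^(12.4/10) = 17.38
  Stage 2: F_2 = 10^(6.43/10) = 4.395, G_2 = 10^(−6.43/10) = 0.2275
Friis cascade:
  F = 1.698 + (4.395 − 1)/17.38 = 1.894
NF = 10 log₁₀(1.894) = 2.77 dB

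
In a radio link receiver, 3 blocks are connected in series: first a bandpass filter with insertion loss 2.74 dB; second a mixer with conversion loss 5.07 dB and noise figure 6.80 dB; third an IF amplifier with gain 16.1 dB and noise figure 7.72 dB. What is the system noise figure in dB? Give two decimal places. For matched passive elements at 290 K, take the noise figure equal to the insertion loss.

15.88 dB

Convert to linear (a loss of L dB is a gain of −L dB): F_i = 10^(NF_i/10), G_i = 10^(G_i,dB/10)
  Stage 1: F_1 = 10^(2.74/10) = 1.879, G_1 = 10^(−2.74/10) = 0.5321
  Stage 2: F_2 = 10^(6.80/10) = 4.786, G_2 = 10^(−5.07/10) = 0.3112
  Stage 3: F_3 = 10^(7.72/10) = 5.916, G_3 = 10^(16.1/10) = 40.74
Friis cascade:
  F = 1.879 + (4.786 − 1)/0.5321 + (5.916 − 1)/0.1656 = 38.68
NF = 10 log₁₀(38.68) = 15.88 dB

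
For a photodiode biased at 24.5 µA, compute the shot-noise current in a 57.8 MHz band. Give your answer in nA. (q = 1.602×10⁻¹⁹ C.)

21.3 nA

I_n = √(2qI·B)
2qI·B = 2 × 1.602×10⁻¹⁹ × 2.45×10⁻⁵ × 5.78×10⁷ = 4.54×10⁻¹⁶ A²
I_n = √(4.54×10⁻¹⁶) = 2.13×10⁻⁸ A = 21.3 nA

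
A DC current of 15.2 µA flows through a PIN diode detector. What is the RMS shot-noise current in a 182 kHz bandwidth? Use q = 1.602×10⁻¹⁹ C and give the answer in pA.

941 pA

I_n = √(2qI·B)
2qI·B = 2 × 1.602×10⁻¹⁹ × 1.52×10⁻⁵ × 1.82×10⁵ = 8.86×10⁻¹⁹ A²
I_n = √(8.86×10⁻¹⁹) = 9.41×10⁻¹⁰ A = 941 pA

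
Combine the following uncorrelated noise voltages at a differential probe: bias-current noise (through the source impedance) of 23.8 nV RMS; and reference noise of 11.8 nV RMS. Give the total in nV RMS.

Uncorrelated sources add in power (mean-square): V_tot = √(ΣV_i²)
V_tot = √[(2.38×10⁻⁸)² + (1.18×10⁻⁸)²] = 2.66×10⁻⁸ V = 26.6 nV

26.6 nV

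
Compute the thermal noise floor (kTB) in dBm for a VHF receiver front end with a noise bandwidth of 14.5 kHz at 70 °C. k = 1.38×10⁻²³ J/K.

T = 70 °C + 273.15 = 343.15 K
P_n = kTB = 1.38×10⁻²³ × 343.15 × 1.45×10⁴ = 6.87×10⁻¹⁷ W
In dBm: 10 log₁₀(6.87×10⁻¹⁷ / 10⁻³) = −131.6 dBm

−131.6 dBm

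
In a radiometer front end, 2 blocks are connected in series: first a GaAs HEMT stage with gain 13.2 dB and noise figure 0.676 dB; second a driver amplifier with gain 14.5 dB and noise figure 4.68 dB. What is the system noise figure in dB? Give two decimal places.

1.01 dB

Convert to linear (a loss of L dB is a gain of −L dB): F_i = 10^(NF_i/10), G_i = 10^(G_i,dB/10)
  Stage 1: F_1 = 10^(0.676/10) = 1.168, G_1 = 10^(13.2/10) = 20.89
  Stage 2: F_2 = 10^(4.68/10) = 2.938, G_2 = 10^(14.5/10) = 28.18
Friis cascade:
  F = 1.168 + (2.938 − 1)/20.89 = 1.261
NF = 10 log₁₀(1.261) = 1.01 dB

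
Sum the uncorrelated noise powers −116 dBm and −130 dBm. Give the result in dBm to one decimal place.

Convert to linear, add, convert back:
P₁ = 2.51×10⁻¹⁵ W, P₂ = 1.00×10⁻¹⁶ W
P_tot = 2.61×10⁻¹⁵ W → 10 log₁₀(P_tot / 10⁻³) = −115.8 dBm

−115.8 dBm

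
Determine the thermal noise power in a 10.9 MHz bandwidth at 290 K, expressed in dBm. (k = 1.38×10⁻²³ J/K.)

−103.6 dBm

P_n = kTB = 1.38×10⁻²³ × 290 × 1.09×10⁷ = 4.36×10⁻¹⁴ W
In dBm: 10 log₁₀(4.36×10⁻¹⁴ / 10⁻³) = −103.6 dBm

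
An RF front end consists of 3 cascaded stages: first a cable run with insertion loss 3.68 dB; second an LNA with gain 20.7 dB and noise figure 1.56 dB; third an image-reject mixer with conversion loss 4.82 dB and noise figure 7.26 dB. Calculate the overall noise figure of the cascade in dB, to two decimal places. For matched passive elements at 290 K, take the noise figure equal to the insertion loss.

5.35 dB

Convert to linear (a loss of L dB is a gain of −L dB): F_i = 10^(NF_i/10), G_i = 10^(G_i,dB/10)
  Stage 1: F_1 = 10^(3.68/10) = 2.333, G_1 = 10^(−3.68/10) = 0.4285
  Stage 2: F_2 = 10^(1.56/10) = 1.432, G_2 = 10^(20.7/10) = 117.5
  Stage 3: F_3 = 10^(7.26/10) = 5.321, G_3 = 10^(−4.82/10) = 0.3296
Friis cascade:
  F = 2.333 + (1.432 − 1)/0.4285 + (5.321 − 1)/50.35 = 3.428
NF = 10 log₁₀(3.428) = 5.35 dB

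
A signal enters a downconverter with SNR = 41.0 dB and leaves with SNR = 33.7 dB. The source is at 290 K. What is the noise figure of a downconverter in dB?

7.3 dB

NF (dB) = SNR_in(dB) − SNR_out(dB) when the source is at T₀
NF = 41.0 − 33.7 = 7.3 dB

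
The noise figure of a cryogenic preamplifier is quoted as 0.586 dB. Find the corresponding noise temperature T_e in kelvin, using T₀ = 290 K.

F = 10^(0.586/10) = 1.14446
T_e = (F − 1)·T₀ = (1.14446 − 1) × 290 = 41.9 K

41.9 K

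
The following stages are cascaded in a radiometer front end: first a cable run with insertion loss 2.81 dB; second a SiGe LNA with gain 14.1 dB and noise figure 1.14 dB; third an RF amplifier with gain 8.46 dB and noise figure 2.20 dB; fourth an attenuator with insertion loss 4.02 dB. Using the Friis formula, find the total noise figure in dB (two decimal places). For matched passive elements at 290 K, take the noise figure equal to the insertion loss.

Convert to linear (a loss of L dB is a gain of −L dB): F_i = 10^(NF_i/10), G_i = 10^(G_i,dB/10)
  Stage 1: F_1 = 10^(2.81/10) = 1.910, G_1 = 10^(−2.81/10) = 0.5236
  Stage 2: F_2 = 10^(1.14/10) = 1.300, G_2 = 10^(14.1/10) = 25.70
  Stage 3: F_3 = 10^(2.20/10) = 1.660, G_3 = 10^(8.46/10) = 7.015
  Stage 4: F_4 = 10^(4.02/10) = 2.523, G_4 = 10^(−4.02/10) = 0.3963
Friis cascade:
  F = 1.910 + (1.300 − 1)/0.5236 + (1.660 − 1)/13.46 + (2.523 − 1)/94.41 = 2.548
NF = 10 log₁₀(2.548) = 4.06 dB

4.06 dB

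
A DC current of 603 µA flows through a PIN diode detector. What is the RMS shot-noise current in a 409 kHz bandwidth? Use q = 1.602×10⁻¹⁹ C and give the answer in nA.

8.89 nA

I_n = √(2qI·B)
2qI·B = 2 × 1.602×10⁻¹⁹ × 6.03×10⁻⁴ × 4.09×10⁵ = 7.90×10⁻¹⁷ A²
I_n = √(7.90×10⁻¹⁷) = 8.89×10⁻⁹ A = 8.89 nA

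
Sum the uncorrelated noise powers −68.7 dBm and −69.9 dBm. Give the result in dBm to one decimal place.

−66.2 dBm

Convert to linear, add, convert back:
P₁ = 1.35×10⁻¹⁰ W, P₂ = 1.02×10⁻¹⁰ W
P_tot = 2.37×10⁻¹⁰ W → 10 log₁₀(P_tot / 10⁻³) = −66.2 dBm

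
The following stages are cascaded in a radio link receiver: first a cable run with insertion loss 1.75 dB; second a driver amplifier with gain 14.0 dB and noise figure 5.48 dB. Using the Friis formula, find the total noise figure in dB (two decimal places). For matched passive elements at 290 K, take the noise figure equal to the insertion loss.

7.23 dB

Convert to linear (a loss of L dB is a gain of −L dB): F_i = 10^(NF_i/10), G_i = 10^(G_i,dB/10)
  Stage 1: F_1 = 10^(1.75/10) = 1.496, G_1 = 10^(−1.75/10) = 0.6683
  Stage 2: F_2 = 10^(5.48/10) = 3.532, G_2 = 10^(14.0/10) = 25.12
Friis cascade:
  F = 1.496 + (3.532 − 1)/0.6683 = 5.284
NF = 10 log₁₀(5.284) = 7.23 dB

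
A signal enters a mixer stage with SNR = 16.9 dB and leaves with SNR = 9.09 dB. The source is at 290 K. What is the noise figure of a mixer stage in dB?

NF (dB) = SNR_in(dB) − SNR_out(dB) when the source is at T₀
NF = 16.9 − 9.09 = 7.81 dB

7.81 dB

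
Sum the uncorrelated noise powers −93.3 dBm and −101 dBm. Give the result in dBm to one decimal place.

−92.6 dBm

Convert to linear, add, convert back:
P₁ = 4.68×10⁻¹³ W, P₂ = 7.94×10⁻¹⁴ W
P_tot = 5.47×10⁻¹³ W → 10 log₁₀(P_tot / 10⁻³) = −92.6 dBm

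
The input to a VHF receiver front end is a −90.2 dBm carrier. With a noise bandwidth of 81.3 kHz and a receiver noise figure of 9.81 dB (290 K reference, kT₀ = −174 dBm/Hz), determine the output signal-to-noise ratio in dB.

24.9 dB

Noise floor: N = −174 + 10 log₁₀(B) + NF
10 log₁₀(8.13×10⁴) = 49.1 dB
N = −174 + 49.1 + 9.81 = −115.09 dBm
SNR = P_sig − N = −90.2 − (−115.09) = 24.89 dB → 24.9 dB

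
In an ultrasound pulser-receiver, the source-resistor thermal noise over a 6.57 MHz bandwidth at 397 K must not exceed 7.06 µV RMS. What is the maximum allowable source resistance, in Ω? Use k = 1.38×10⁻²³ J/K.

346 Ω

Johnson–Nyquist: V_n = √(4kTRB) ⇒ R = V_n² / (4kTB)
4kTB = 4 × 1.38×10⁻²³ × 397 × 6.57×10⁶ = 1.44×10⁻¹³
R = (7.06×10⁻⁶)² / 1.44×10⁻¹³ = 3.46×10² Ω = 346 Ω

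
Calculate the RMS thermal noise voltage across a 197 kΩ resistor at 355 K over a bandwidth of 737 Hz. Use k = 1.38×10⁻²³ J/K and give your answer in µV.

1.69 µV

V_n = √(4kTRB)
4kTRB = 4 × 1.38×10⁻²³ × 355 × 1.97×10⁵ × 7.37×10² = 2.85×10⁻¹² V²
V_n = √(2.85×10⁻¹²) = 1.69×10⁻⁶ V = 1.69 µV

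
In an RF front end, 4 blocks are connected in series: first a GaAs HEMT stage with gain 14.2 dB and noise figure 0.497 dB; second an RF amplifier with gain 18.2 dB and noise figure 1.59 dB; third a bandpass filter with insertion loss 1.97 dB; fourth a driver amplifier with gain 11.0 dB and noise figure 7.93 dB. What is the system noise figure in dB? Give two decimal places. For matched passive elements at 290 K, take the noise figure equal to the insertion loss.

Convert to linear (a loss of L dB is a gain of −L dB): F_i = 10^(NF_i/10), G_i = 10^(G_i,dB/10)
  Stage 1: F_1 = 10^(0.497/10) = 1.121, G_1 = 10^(14.2/10) = 26.30
  Stage 2: F_2 = 10^(1.59/10) = 1.442, G_2 = 10^(18.2/10) = 66.07
  Stage 3: F_3 = 10^(1.97/10) = 1.574, G_3 = 10^(−1.97/10) = 0.6353
  Stage 4: F_4 = 10^(7.93/10) = 6.209, G_4 = 10^(11.0/10) = 12.59
Friis cascade:
  F = 1.121 + (1.442 − 1)/26.30 + (1.574 − 1)/1738 + (6.209 − 1)/1104 = 1.143
NF = 10 log₁₀(1.143) = 0.58 dB

0.58 dB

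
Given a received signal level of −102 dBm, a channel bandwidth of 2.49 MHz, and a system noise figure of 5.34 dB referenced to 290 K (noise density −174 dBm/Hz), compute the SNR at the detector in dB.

2.7 dB

Noise floor: N = −174 + 10 log₁₀(B) + NF
10 log₁₀(2.49×10⁶) = 63.96 dB
N = −174 + 63.96 + 5.34 = −104.70 dBm
SNR = P_sig − N = −102 − (−104.70) = 2.70 dB → 2.7 dB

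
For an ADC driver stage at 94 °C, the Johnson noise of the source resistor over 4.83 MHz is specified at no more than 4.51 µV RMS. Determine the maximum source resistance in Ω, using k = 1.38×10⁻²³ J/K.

208 Ω

T = 94 °C + 273.15 = 367.15 K
Johnson–Nyquist: V_n = √(4kTRB) ⇒ R = V_n² / (4kTB)
4kTB = 4 × 1.38×10⁻²³ × 367.15 × 4.83×10⁶ = 9.79×10⁻¹⁴
R = (4.51×10⁻⁶)² / 9.79×10⁻¹⁴ = 2.08×10² Ω = 208 Ω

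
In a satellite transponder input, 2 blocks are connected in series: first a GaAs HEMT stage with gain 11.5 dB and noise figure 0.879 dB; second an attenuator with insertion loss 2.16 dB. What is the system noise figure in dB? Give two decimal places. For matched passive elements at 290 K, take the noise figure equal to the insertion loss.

1.04 dB

Convert to linear (a loss of L dB is a gain of −L dB): F_i = 10^(NF_i/10), G_i = 10^(G_i,dB/10)
  Stage 1: F_1 = 10^(0.879/10) = 1.224, G_1 = 10^(11.5/10) = 14.13
  Stage 2: F_2 = 10^(2.16/10) = 1.644, G_2 = 10^(−2.16/10) = 0.6081
Friis cascade:
  F = 1.224 + (1.644 − 1)/14.13 = 1.270
NF = 10 log₁₀(1.270) = 1.04 dB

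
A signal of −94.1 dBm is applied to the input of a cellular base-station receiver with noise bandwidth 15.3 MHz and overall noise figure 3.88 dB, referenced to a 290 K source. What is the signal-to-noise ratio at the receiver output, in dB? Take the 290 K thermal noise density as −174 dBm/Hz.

Noise floor: N = −174 + 10 log₁₀(B) + NF
10 log₁₀(1.53×10⁷) = 71.85 dB
N = −174 + 71.85 + 3.88 = −98.27 dBm
SNR = P_sig − N = −94.1 − (−98.27) = 4.17 dB → 4.2 dB

4.2 dB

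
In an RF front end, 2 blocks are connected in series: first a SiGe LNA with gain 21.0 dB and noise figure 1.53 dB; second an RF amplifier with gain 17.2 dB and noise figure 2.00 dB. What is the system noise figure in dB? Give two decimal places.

Convert to linear (a loss of L dB is a gain of −L dB): F_i = 10^(NF_i/10), G_i = 10^(G_i,dB/10)
  Stage 1: F_1 = 10^(1.53/10) = 1.422, G_1 = 10^(21.0/10) = 125.9
  Stage 2: F_2 = 10^(2.00/10) = 1.585, G_2 = 10^(17.2/10) = 52.48
Friis cascade:
  F = 1.422 + (1.585 − 1)/125.9 = 1.427
NF = 10 log₁₀(1.427) = 1.54 dB

1.54 dB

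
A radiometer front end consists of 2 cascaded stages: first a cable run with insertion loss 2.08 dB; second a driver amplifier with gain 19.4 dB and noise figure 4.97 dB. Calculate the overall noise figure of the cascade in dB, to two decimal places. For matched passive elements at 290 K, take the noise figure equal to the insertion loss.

Convert to linear (a loss of L dB is a gain of −L dB): F_i = 10^(NF_i/10), G_i = 10^(G_i,dB/10)
  Stage 1: F_1 = 10^(2.08/10) = 1.614, G_1 = 10^(−2.08/10) = 0.6194
  Stage 2: F_2 = 10^(4.97/10) = 3.141, G_2 = 10^(19.4/10) = 87.10
Friis cascade:
  F = 1.614 + (3.141 − 1)/0.6194 = 5.070
NF = 10 log₁₀(5.070) = 7.05 dB

7.05 dB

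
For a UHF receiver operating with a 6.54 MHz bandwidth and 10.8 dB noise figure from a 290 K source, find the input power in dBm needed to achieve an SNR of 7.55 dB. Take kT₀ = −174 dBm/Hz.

Sensitivity = −174 + 10 log₁₀(B) + NF + SNR_min
= −174 + 68.16 + 10.8 + 7.55
= −87.49 dBm → −87.5 dBm

−87.5 dBm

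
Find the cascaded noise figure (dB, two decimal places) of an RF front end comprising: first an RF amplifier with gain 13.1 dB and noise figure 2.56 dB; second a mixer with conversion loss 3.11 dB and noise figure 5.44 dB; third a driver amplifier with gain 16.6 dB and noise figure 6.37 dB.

3.54 dB

Convert to linear (a loss of L dB is a gain of −L dB): F_i = 10^(NF_i/10), G_i = 10^(G_i,dB/10)
  Stage 1: F_1 = 10^(2.56/10) = 1.803, G_1 = 10^(13.1/10) = 20.42
  Stage 2: F_2 = 10^(5.44/10) = 3.499, G_2 = 10^(−3.11/10) = 0.4887
  Stage 3: F_3 = 10^(6.37/10) = 4.335, G_3 = 10^(16.6/10) = 45.71
Friis cascade:
  F = 1.803 + (3.499 − 1)/20.42 + (4.335 − 1)/9.977 = 2.260
NF = 10 log₁₀(2.260) = 3.54 dB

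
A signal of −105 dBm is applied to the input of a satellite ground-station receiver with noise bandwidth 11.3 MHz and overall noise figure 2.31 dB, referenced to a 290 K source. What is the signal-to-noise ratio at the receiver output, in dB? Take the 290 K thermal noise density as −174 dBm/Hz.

−3.8 dB

Noise floor: N = −174 + 10 log₁₀(B) + NF
10 log₁₀(1.13×10⁷) = 70.53 dB
N = −174 + 70.53 + 2.31 = −101.16 dBm
SNR = P_sig − N = −105 − (−101.16) = −3.84 dB → −3.8 dB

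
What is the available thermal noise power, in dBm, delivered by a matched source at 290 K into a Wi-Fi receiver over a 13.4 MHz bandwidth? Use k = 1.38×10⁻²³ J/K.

P_n = kTB = 1.38×10⁻²³ × 290 × 1.34×10⁷ = 5.36×10⁻¹⁴ W
In dBm: 10 log₁₀(5.36×10⁻¹⁴ / 10⁻³) = −102.7 dBm

−102.7 dBm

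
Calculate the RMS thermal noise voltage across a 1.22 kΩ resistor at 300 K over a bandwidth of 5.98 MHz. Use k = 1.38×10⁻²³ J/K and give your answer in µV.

11.0 µV

V_n = √(4kTRB)
4kTRB = 4 × 1.38×10⁻²³ × 300 × 1.22×10³ × 5.98×10⁶ = 1.21×10⁻¹⁰ V²
V_n = √(1.21×10⁻¹⁰) = 1.10×10⁻⁵ V = 11.0 µV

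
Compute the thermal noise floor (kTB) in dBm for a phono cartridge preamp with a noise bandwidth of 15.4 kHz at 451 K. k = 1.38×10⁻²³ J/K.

P_n = kTB = 1.38×10⁻²³ × 451 × 1.54×10⁴ = 9.58×10⁻¹⁷ W
In dBm: 10 log₁₀(9.58×10⁻¹⁷ / 10⁻³) = −130.2 dBm

−130.2 dBm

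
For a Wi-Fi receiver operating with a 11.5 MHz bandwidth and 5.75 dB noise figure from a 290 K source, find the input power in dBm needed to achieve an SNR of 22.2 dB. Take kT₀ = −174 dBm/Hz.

−75.4 dBm

Sensitivity = −174 + 10 log₁₀(B) + NF + SNR_min
= −174 + 70.61 + 5.75 + 22.2
= −75.44 dBm → −75.4 dBm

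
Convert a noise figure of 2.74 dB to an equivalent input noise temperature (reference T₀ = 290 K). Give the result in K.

F = 10^(2.74/10) = 1.87932
T_e = (F − 1)·T₀ = (1.87932 − 1) × 290 = 255 K

255 K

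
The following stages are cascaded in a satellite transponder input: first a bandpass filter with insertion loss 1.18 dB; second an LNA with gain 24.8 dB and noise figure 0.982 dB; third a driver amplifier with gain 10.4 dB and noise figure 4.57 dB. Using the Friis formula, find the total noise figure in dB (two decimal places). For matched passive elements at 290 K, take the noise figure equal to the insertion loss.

Convert to linear (a loss of L dB is a gain of −L dB): F_i = 10^(NF_i/10), G_i = 10^(G_i,dB/10)
  Stage 1: F_1 = 10^(1.18/10) = 1.312, G_1 = 10^(−1.18/10) = 0.7621
  Stage 2: F_2 = 10^(0.982/10) = 1.254, G_2 = 10^(24.8/10) = 302.0
  Stage 3: F_3 = 10^(4.57/10) = 2.864, G_3 = 10^(10.4/10) = 10.96
Friis cascade:
  F = 1.312 + (1.254 − 1)/0.7621 + (2.864 − 1)/230.1 = 1.653
NF = 10 log₁₀(1.653) = 2.18 dB

2.18 dB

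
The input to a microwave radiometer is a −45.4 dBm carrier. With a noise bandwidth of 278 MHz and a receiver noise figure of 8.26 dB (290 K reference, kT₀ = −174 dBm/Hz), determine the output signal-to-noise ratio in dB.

Noise floor: N = −174 + 10 log₁₀(B) + NF
10 log₁₀(2.78×10⁸) = 84.44 dB
N = −174 + 84.44 + 8.26 = −81.30 dBm
SNR = P_sig − N = −45.4 − (−81.30) = 35.90 dB → 35.9 dB

35.9 dB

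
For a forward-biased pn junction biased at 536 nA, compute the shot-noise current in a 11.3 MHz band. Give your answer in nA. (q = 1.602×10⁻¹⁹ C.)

1.39 nA

I_n = √(2qI·B)
2qI·B = 2 × 1.602×10⁻¹⁹ × 5.36×10⁻⁷ × 1.13×10⁷ = 1.94×10⁻¹⁸ A²
I_n = √(1.94×10⁻¹⁸) = 1.39×10⁻⁹ A = 1.39 nA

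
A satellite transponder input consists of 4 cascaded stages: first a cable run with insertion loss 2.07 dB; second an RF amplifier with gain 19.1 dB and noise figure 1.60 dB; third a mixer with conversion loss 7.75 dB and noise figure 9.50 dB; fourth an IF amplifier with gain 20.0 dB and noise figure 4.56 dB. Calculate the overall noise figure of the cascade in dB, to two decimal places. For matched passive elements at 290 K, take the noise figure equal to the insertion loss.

4.32 dB

Convert to linear (a loss of L dB is a gain of −L dB): F_i = 10^(NF_i/10), G_i = 10^(G_i,dB/10)
  Stage 1: F_1 = 10^(2.07/10) = 1.611, G_1 = 10^(−2.07/10) = 0.6209
  Stage 2: F_2 = 10^(1.60/10) = 1.445, G_2 = 10^(19.1/10) = 81.28
  Stage 3: F_3 = 10^(9.50/10) = 8.913, G_3 = 10^(−7.75/10) = 0.1679
  Stage 4: F_4 = 10^(4.56/10) = 2.858, G_4 = 10^(20.0/10) = 100.0
Friis cascade:
  F = 1.611 + (1.445 − 1)/0.6209 + (8.913 − 1)/50.47 + (2.858 − 1)/8.472 = 2.704
NF = 10 log₁₀(2.704) = 4.32 dB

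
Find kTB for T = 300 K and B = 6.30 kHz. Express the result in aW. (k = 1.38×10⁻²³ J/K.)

P_n = kTB = 1.38×10⁻²³ × 300 × 6.30×10³ = 2.61×10⁻¹⁷ W = 26.1 aW

26.1 aW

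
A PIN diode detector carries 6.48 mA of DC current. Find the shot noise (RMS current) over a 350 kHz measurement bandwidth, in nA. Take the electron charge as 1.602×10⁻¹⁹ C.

I_n = √(2qI·B)
2qI·B = 2 × 1.602×10⁻¹⁹ × 6.48×10⁻³ × 3.50×10⁵ = 7.27×10⁻¹⁶ A²
I_n = √(7.27×10⁻¹⁶) = 2.70×10⁻⁸ A = 27.0 nA

27.0 nA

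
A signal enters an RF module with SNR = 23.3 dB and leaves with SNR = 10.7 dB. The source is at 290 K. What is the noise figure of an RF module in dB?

NF (dB) = SNR_in(dB) − SNR_out(dB) when the source is at T₀
NF = 23.3 − 10.7 = 12.6 dB

12.6 dB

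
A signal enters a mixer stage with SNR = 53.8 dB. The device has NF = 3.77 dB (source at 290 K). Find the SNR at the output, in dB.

By definition F = SNR_in/SNR_out, so in dB: SNR_out = SNR_in − NF
SNR_out = 53.8 − 3.77 = 50.03 dB

50.03 dB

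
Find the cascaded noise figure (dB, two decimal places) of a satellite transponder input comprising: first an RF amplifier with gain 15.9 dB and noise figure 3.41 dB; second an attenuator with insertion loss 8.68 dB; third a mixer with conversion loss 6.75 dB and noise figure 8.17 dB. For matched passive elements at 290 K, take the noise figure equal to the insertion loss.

5.33 dB

Convert to linear (a loss of L dB is a gain of −L dB): F_i = 10^(NF_i/10), G_i = 10^(G_i,dB/10)
  Stage 1: F_1 = 10^(3.41/10) = 2.193, G_1 = 10^(15.9/10) = 38.90
  Stage 2: F_2 = 10^(8.68/10) = 7.379, G_2 = 10^(−8.68/10) = 0.1355
  Stage 3: F_3 = 10^(8.17/10) = 6.561, G_3 = 10^(−6.75/10) = 0.2113
Friis cascade:
  F = 2.193 + (7.379 − 1)/38.90 + (6.561 − 1)/5.272 = 3.412
NF = 10 log₁₀(3.412) = 5.33 dB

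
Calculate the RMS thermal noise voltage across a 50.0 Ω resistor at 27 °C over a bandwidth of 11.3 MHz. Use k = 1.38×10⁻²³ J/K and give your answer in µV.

T = 27 °C + 273.15 = 300.15 K
V_n = √(4kTRB)
4kTRB = 4 × 1.38×10⁻²³ × 300.15 × 5.00×10¹ × 1.13×10⁷ = 9.36×10⁻¹² V²
V_n = √(9.36×10⁻¹²) = 3.06×10⁻⁶ V = 3.06 µV

3.06 µV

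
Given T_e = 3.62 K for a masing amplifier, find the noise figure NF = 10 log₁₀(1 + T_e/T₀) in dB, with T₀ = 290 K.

F = 1 + T_e/T₀ = 1 + 3.62/290 = 1.01248
NF = 10 log₁₀(1.01248) = 0.054 dB

0.054 dB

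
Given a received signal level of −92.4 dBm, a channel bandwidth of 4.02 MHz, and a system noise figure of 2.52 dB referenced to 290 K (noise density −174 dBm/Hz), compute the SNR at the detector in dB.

Noise floor: N = −174 + 10 log₁₀(B) + NF
10 log₁₀(4.02×10⁶) = 66.04 dB
N = −174 + 66.04 + 2.52 = −105.44 dBm
SNR = P_sig − N = −92.4 − (−105.44) = 13.04 dB → 13.0 dB

13.0 dB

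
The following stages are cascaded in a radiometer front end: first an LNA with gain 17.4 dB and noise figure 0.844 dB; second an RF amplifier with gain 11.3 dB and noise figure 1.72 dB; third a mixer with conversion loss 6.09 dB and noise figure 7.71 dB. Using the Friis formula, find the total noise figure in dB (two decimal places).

0.90 dB

Convert to linear (a loss of L dB is a gain of −L dB): F_i = 10^(NF_i/10), G_i = 10^(G_i,dB/10)
  Stage 1: F_1 = 10^(0.844/10) = 1.215, G_1 = 10^(17.4/10) = 54.95
  Stage 2: F_2 = 10^(1.72/10) = 1.486, G_2 = 10^(11.3/10) = 13.49
  Stage 3: F_3 = 10^(7.71/10) = 5.902, G_3 = 10^(−6.09/10) = 0.2460
Friis cascade:
  F = 1.215 + (1.486 − 1)/54.95 + (5.902 − 1)/741.3 = 1.230
NF = 10 log₁₀(1.230) = 0.90 dB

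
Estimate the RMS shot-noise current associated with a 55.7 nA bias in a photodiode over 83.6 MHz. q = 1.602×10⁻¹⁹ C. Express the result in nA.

I_n = √(2qI·B)
2qI·B = 2 × 1.602×10⁻¹⁹ × 5.57×10⁻⁸ × 8.36×10⁷ = 1.49×10⁻¹⁸ A²
I_n = √(1.49×10⁻¹⁸) = 1.22×10⁻⁹ A = 1.22 nA

1.22 nA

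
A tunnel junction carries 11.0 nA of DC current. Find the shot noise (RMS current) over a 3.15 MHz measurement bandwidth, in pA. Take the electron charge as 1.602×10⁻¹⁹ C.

I_n = √(2qI·B)
2qI·B = 2 × 1.602×10⁻¹⁹ × 1.10×10⁻⁸ × 3.15×10⁶ = 1.11×10⁻²⁰ A²
I_n = √(1.11×10⁻²⁰) = 1.05×10⁻¹⁰ A = 105 pA

105 pA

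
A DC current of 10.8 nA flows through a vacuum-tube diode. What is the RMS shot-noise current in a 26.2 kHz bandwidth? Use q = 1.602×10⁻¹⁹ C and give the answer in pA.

9.52 pA

I_n = √(2qI·B)
2qI·B = 2 × 1.602×10⁻¹⁹ × 1.08×10⁻⁸ × 2.62×10⁴ = 9.07×10⁻²³ A²
I_n = √(9.07×10⁻²³) = 9.52×10⁻¹² A = 9.52 pA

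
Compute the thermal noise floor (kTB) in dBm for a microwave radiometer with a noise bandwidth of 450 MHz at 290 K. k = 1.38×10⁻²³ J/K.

P_n = kTB = 1.38×10⁻²³ × 290 × 4.50×10⁸ = 1.80×10⁻¹² W
In dBm: 10 log₁₀(1.80×10⁻¹² / 10⁻³) = −87.4 dBm

−87.4 dBm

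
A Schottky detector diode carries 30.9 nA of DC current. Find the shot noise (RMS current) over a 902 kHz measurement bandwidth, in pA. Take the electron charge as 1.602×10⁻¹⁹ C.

I_n = √(2qI·B)
2qI·B = 2 × 1.602×10⁻¹⁹ × 3.09×10⁻⁸ × 9.02×10⁵ = 8.93×10⁻²¹ A²
I_n = √(8.93×10⁻²¹) = 9.45×10⁻¹¹ A = 94.5 pA

94.5 pA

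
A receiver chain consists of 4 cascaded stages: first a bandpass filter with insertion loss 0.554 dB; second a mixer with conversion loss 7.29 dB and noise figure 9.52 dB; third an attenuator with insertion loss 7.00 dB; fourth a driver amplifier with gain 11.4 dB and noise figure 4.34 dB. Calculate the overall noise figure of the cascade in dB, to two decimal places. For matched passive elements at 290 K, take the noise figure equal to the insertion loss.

19.39 dB

Convert to linear (a loss of L dB is a gain of −L dB): F_i = 10^(NF_i/10), G_i = 10^(G_i,dB/10)
  Stage 1: F_1 = 10^(0.554/10) = 1.136, G_1 = 10^(−0.554/10) = 0.8802
  Stage 2: F_2 = 10^(9.52/10) = 8.954, G_2 = 10^(−7.29/10) = 0.1866
  Stage 3: F_3 = 10^(7.00/10) = 5.012, G_3 = 10^(−7.00/10) = 0.1995
  Stage 4: F_4 = 10^(4.34/10) = 2.716, G_4 = 10^(11.4/10) = 13.80
Friis cascade:
  F = 1.136 + (8.954 − 1)/0.8802 + (5.012 − 1)/0.1643 + (2.716 − 1)/0.03278 = 86.96
NF = 10 log₁₀(86.96) = 19.39 dB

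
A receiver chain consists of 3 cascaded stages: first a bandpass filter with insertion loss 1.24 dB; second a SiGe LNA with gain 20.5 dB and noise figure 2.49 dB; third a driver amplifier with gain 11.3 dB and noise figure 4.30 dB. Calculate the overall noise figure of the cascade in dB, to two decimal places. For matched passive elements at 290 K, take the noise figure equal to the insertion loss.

Convert to linear (a loss of L dB is a gain of −L dB): F_i = 10^(NF_i/10), G_i = 10^(G_i,dB/10)
  Stage 1: F_1 = 10^(1.24/10) = 1.330, G_1 = 10^(−1.24/10) = 0.7516
  Stage 2: F_2 = 10^(2.49/10) = 1.774, G_2 = 10^(20.5/10) = 112.2
  Stage 3: F_3 = 10^(4.30/10) = 2.692, G_3 = 10^(11.3/10) = 13.49
Friis cascade:
  F = 1.330 + (1.774 − 1)/0.7516 + (2.692 − 1)/84.33 = 2.381
NF = 10 log₁₀(2.381) = 3.77 dB

3.77 dB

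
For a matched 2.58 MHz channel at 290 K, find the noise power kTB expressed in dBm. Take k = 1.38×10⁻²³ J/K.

−109.9 dBm

P_n = kTB = 1.38×10⁻²³ × 290 × 2.58×10⁶ = 1.03×10⁻¹⁴ W
In dBm: 10 log₁₀(1.03×10⁻¹⁴ / 10⁻³) = −109.9 dBm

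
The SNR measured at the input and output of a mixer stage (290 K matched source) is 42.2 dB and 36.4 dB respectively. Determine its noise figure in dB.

5.8 dB

NF (dB) = SNR_in(dB) − SNR_out(dB) when the source is at T₀
NF = 42.2 − 36.4 = 5.8 dB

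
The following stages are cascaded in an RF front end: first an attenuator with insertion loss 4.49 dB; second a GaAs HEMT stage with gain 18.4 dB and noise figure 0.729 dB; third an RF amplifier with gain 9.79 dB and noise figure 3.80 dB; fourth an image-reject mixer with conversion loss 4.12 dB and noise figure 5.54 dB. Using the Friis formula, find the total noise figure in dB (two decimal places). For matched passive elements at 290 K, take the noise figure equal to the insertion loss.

Convert to linear (a loss of L dB is a gain of −L dB): F_i = 10^(NF_i/10), G_i = 10^(G_i,dB/10)
  Stage 1: F_1 = 10^(4.49/10) = 2.812, G_1 = 10^(−4.49/10) = 0.3556
  Stage 2: F_2 = 10^(0.729/10) = 1.183, G_2 = 10^(18.4/10) = 69.18
  Stage 3: F_3 = 10^(3.80/10) = 2.399, G_3 = 10^(9.79/10) = 9.528
  Stage 4: F_4 = 10^(5.54/10) = 3.581, G_4 = 10^(−4.12/10) = 0.3873
Friis cascade:
  F = 2.812 + (1.183 − 1)/0.3556 + (2.399 − 1)/24.60 + (3.581 − 1)/234.4 = 3.394
NF = 10 log₁₀(3.394) = 5.31 dB

5.31 dB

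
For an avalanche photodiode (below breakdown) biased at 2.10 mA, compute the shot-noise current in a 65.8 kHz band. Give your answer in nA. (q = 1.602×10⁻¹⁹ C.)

I_n = √(2qI·B)
2qI·B = 2 × 1.602×10⁻¹⁹ × 2.10×10⁻³ × 6.58×10⁴ = 4.43×10⁻¹⁷ A²
I_n = √(4.43×10⁻¹⁷) = 6.65×10⁻⁹ A = 6.65 nA

6.65 nA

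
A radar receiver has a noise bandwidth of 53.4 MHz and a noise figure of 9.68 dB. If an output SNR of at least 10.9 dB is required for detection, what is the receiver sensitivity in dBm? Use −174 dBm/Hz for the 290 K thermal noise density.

−76.1 dBm

Sensitivity = −174 + 10 log₁₀(B) + NF + SNR_min
= −174 + 77.28 + 9.68 + 10.9
= −76.14 dBm → −76.1 dBm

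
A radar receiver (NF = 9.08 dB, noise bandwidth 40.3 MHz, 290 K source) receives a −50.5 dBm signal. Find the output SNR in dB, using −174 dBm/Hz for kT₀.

Noise floor: N = −174 + 10 log₁₀(B) + NF
10 log₁₀(4.03×10⁷) = 76.05 dB
N = −174 + 76.05 + 9.08 = −88.87 dBm
SNR = P_sig − N = −50.5 − (−88.87) = 38.37 dB → 38.4 dB

38.4 dB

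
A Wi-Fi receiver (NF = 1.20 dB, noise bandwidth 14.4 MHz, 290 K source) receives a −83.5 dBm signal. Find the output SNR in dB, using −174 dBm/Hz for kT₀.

17.7 dB

Noise floor: N = −174 + 10 log₁₀(B) + NF
10 log₁₀(1.44×10⁷) = 71.58 dB
N = −174 + 71.58 + 1.20 = −101.22 dBm
SNR = P_sig − N = −83.5 − (−101.22) = 17.72 dB → 17.7 dB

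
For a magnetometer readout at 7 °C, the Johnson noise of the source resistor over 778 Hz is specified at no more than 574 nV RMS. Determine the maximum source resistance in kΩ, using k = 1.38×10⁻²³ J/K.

27.4 kΩ

T = 7 °C + 273.15 = 280.15 K
Johnson–Nyquist: V_n = √(4kTRB) ⇒ R = V_n² / (4kTB)
4kTB = 4 × 1.38×10⁻²³ × 280.15 × 7.78×10² = 1.20×10⁻¹⁷
R = (5.74×10⁻⁷)² / 1.20×10⁻¹⁷ = 2.74×10⁴ Ω = 27.4 kΩ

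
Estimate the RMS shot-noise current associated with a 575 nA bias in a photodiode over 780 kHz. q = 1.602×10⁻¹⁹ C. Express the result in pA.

379 pA

I_n = √(2qI·B)
2qI·B = 2 × 1.602×10⁻¹⁹ × 5.75×10⁻⁷ × 7.80×10⁵ = 1.44×10⁻¹⁹ A²
I_n = √(1.44×10⁻¹⁹) = 3.79×10⁻¹⁰ A = 379 pA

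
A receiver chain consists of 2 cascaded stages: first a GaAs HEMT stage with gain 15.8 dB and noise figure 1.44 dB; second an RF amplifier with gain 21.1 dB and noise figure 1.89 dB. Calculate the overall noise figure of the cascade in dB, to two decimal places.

Convert to linear (a loss of L dB is a gain of −L dB): F_i = 10^(NF_i/10), G_i = 10^(G_i,dB/10)
  Stage 1: F_1 = 10^(1.44/10) = 1.393, G_1 = 10^(15.8/10) = 38.02
  Stage 2: F_2 = 10^(1.89/10) = 1.545, G_2 = 10^(21.1/10) = 128.8
Friis cascade:
  F = 1.393 + (1.545 − 1)/38.02 = 1.407
NF = 10 log₁₀(1.407) = 1.48 dB

1.48 dB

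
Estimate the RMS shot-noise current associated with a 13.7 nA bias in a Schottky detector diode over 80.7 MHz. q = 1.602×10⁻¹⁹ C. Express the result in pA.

595 pA

I_n = √(2qI·B)
2qI·B = 2 × 1.602×10⁻¹⁹ × 1.37×10⁻⁸ × 8.07×10⁷ = 3.54×10⁻¹⁹ A²
I_n = √(3.54×10⁻¹⁹) = 5.95×10⁻¹⁰ A = 595 pA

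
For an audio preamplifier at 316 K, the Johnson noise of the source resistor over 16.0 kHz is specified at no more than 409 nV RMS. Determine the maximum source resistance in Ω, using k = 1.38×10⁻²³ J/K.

599 Ω

Johnson–Nyquist: V_n = √(4kTRB) ⇒ R = V_n² / (4kTB)
4kTB = 4 × 1.38×10⁻²³ × 316 × 1.60×10⁴ = 2.79×10⁻¹⁶
R = (4.09×10⁻⁷)² / 2.79×10⁻¹⁶ = 5.99×10² Ω = 599 Ω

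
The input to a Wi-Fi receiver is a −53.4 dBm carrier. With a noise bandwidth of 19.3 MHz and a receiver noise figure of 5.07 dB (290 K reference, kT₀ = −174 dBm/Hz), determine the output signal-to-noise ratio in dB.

Noise floor: N = −174 + 10 log₁₀(B) + NF
10 log₁₀(1.93×10⁷) = 72.86 dB
N = −174 + 72.86 + 5.07 = −96.07 dBm
SNR = P_sig − N = −53.4 − (−96.07) = 42.67 dB → 42.7 dB

42.7 dB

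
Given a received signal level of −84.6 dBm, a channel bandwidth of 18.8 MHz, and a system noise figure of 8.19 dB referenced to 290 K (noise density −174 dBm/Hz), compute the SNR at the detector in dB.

Noise floor: N = −174 + 10 log₁₀(B) + NF
10 log₁₀(1.88×10⁷) = 72.74 dB
N = −174 + 72.74 + 8.19 = −93.07 dBm
SNR = P_sig − N = −84.6 − (−93.07) = 8.47 dB → 8.5 dB

8.5 dB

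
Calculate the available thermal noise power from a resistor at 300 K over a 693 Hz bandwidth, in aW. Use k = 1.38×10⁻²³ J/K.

P_n = kTB = 1.38×10⁻²³ × 300 × 6.93×10² = 2.87×10⁻¹⁸ W = 2.87 aW

2.87 aW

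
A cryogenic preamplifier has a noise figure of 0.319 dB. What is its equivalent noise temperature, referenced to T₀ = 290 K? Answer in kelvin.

22.1 K

F = 10^(0.319/10) = 1.07622
T_e = (F − 1)·T₀ = (1.07622 − 1) × 290 = 22.1 K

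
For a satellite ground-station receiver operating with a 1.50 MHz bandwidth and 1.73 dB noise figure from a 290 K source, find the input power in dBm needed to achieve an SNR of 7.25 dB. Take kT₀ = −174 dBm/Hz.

Sensitivity = −174 + 10 log₁₀(B) + NF + SNR_min
= −174 + 61.76 + 1.73 + 7.25
= −103.26 dBm → −103.3 dBm

−103.3 dBm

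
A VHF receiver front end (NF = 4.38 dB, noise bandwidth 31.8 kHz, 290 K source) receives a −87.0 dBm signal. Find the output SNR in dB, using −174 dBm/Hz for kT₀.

37.6 dB

Noise floor: N = −174 + 10 log₁₀(B) + NF
10 log₁₀(3.18×10⁴) = 45.02 dB
N = −174 + 45.02 + 4.38 = −124.60 dBm
SNR = P_sig − N = −87.0 − (−124.60) = 37.60 dB → 37.6 dB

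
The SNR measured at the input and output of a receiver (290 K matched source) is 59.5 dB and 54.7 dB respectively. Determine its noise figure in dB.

NF (dB) = SNR_in(dB) − SNR_out(dB) when the source is at T₀
NF = 59.5 − 54.7 = 4.8 dB

4.8 dB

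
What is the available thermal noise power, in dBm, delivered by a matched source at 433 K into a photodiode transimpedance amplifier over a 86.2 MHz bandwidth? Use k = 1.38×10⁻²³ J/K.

P_n = kTB = 1.38×10⁻²³ × 433 × 8.62×10⁷ = 5.15×10⁻¹³ W
In dBm: 10 log₁₀(5.15×10⁻¹³ / 10⁻³) = −92.9 dBm

−92.9 dBm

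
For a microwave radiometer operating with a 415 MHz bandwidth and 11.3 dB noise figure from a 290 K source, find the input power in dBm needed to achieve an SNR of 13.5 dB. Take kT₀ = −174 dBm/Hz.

−63.0 dBm

Sensitivity = −174 + 10 log₁₀(B) + NF + SNR_min
= −174 + 86.18 + 11.3 + 13.5
= −63.02 dBm → −63.0 dBm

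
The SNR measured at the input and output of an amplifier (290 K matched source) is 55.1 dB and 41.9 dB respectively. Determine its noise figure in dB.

NF (dB) = SNR_in(dB) − SNR_out(dB) when the source is at T₀
NF = 55.1 − 41.9 = 13.2 dB

13.2 dB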